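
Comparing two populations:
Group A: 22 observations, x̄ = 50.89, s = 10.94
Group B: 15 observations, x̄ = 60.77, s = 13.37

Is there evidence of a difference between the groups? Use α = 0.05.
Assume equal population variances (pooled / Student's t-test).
Student's two-sample t-test (equal variances):
H₀: μ₁ = μ₂
H₁: μ₁ ≠ μ₂
df = n₁ + n₂ - 2 = 35
Pooled variance s_p² = [(n₁-1)s₁² + (n₂-1)s₂²] / (n₁ + n₂ - 2) = [(21)(10.94²) + (14)(13.37²)] / 35 = 143.3129
SE = √(s_p²(1/n₁ + 1/n₂)) = √(143.3129 × (1/22 + 1/15)) = 4.0085
t = (x̄₁ - x̄₂) / SE = (50.89 - 60.77) / 4.0085 = -9.88 / 4.0085 = -2.465
p-value = 0.0188

Since p-value < α = 0.05, we reject H₀.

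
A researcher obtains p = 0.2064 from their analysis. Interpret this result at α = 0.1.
Since p = 0.2064 > α = 0.1, fail to reject H₀.
There is insufficient evidence to reject the null hypothesis; the result is not statistically significant at the 0.1 level.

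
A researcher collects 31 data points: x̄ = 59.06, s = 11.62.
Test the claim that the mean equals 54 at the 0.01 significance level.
One-sample t-test:
H₀: μ = 54
H₁: μ ≠ 54
df = n - 1 = 30
t = (x̄ - μ₀) / (s/√n) = (59.06 - 54) / (11.62/√31) = 2.425
p-value = 0.0216

Since p-value > α = 0.01, we fail to reject H₀.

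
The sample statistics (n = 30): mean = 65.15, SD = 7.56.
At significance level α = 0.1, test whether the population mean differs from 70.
One-sample t-test:
H₀: μ = 70
H₁: μ ≠ 70
df = n - 1 = 29
t = (x̄ - μ₀) / (s/√n) = (65.15 - 70) / (7.56/√30) = -3.514
p-value = 0.0015

Since p-value < α = 0.1, we reject H₀.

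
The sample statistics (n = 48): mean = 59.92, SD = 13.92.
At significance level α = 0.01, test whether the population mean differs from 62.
One-sample t-test:
H₀: μ = 62
H₁: μ ≠ 62
df = n - 1 = 47
t = (x̄ - μ₀) / (s/√n) = (59.92 - 62) / (13.92/√48) = -1.035
p-value = 0.3059

Since p-value > α = 0.01, we fail to reject H₀.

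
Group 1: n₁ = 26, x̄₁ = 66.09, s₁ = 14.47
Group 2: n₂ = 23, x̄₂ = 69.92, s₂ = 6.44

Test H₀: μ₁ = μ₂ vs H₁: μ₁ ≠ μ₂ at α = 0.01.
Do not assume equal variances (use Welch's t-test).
Welch's two-sample t-test:
H₀: μ₁ = μ₂
H₁: μ₁ ≠ μ₂
s₁²/n₁ = 14.47²/26 = 8.0531,  s₂²/n₂ = 6.44²/23 = 1.8032
SE = √(s₁²/n₁ + s₂²/n₂) = √(8.0531 + 1.8032) = 3.1395
df (Welch-Satterthwaite) = (s₁²/n₁ + s₂²/n₂)² / [(s₁²/n₁)²/(n₁-1) + (s₂²/n₂)²/(n₂-1)] ≈ 35.43
t = (x̄₁ - x̄₂) / SE = (66.09 - 69.92) / 3.1395 = -3.83 / 3.1395 = -1.220
p-value = 0.2305

Since p-value > α = 0.01, we fail to reject H₀.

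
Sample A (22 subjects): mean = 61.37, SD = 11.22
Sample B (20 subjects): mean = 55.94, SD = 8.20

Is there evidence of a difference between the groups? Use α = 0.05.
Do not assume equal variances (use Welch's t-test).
Welch's two-sample t-test:
H₀: μ₁ = μ₂
H₁: μ₁ ≠ μ₂
s₁²/n₁ = 11.22²/22 = 5.7222,  s₂²/n₂ = 8.20²/20 = 3.3620
SE = √(s₁²/n₁ + s₂²/n₂) = √(5.7222 + 3.3620) = 3.0140
df (Welch-Satterthwaite) = (s₁²/n₁ + s₂²/n₂)² / [(s₁²/n₁)²/(n₁-1) + (s₂²/n₂)²/(n₂-1)] ≈ 38.31
t = (x̄₁ - x̄₂) / SE = (61.37 - 55.94) / 3.0140 = 5.43 / 3.0140 = 1.802
p-value = 0.0795

Since p-value > α = 0.05, we fail to reject H₀.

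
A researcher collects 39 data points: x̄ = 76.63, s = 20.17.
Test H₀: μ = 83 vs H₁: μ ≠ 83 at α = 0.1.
One-sample t-test:
H₀: μ = 83
H₁: μ ≠ 83
df = n - 1 = 38
t = (x̄ - μ₀) / (s/√n) = (76.63 - 83) / (20.17/√39) = -1.972
p-value = 0.0559

Since p-value < α = 0.1, we reject H₀.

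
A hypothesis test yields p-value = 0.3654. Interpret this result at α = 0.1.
Since p = 0.3654 > α = 0.1, fail to reject H₀.
There is insufficient evidence to reject the null hypothesis; the result is not statistically significant at the 0.1 level.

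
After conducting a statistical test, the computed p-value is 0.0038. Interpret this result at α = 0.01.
Since p = 0.0038 < α = 0.01, reject H₀.
There is sufficient evidence to reject the null hypothesis; the result is statistically significant at the 0.01 level.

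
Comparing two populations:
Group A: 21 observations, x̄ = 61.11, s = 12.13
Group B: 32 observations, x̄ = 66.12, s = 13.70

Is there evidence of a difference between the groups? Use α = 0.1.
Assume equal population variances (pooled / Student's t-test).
Student's two-sample t-test (equal variances):
H₀: μ₁ = μ₂
H₁: μ₁ ≠ μ₂
df = n₁ + n₂ - 2 = 51
Pooled variance s_p² = [(n₁-1)s₁² + (n₂-1)s₂²] / (n₁ + n₂ - 2) = [(20)(12.13²) + (31)(13.70²)] / 51 = 171.7868
SE = √(s_p²(1/n₁ + 1/n₂)) = √(171.7868 × (1/21 + 1/32)) = 3.6809
t = (x̄₁ - x̄₂) / SE = (61.11 - 66.12) / 3.6809 = -5.01 / 3.6809 = -1.361
p-value = 0.1795

Since p-value > α = 0.1, we fail to reject H₀.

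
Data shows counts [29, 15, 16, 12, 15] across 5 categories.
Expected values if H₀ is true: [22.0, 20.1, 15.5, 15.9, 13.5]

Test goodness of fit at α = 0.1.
Chi-square goodness of fit test:
H₀: observed counts match expected distribution
H₁: observed counts differ from expected distribution
df = k - 1 = 4
χ² = Σ(O - E)²/E
   = (29 - 22.0)²/22.0 + (15 - 20.1)²/20.1 + (16 - 15.5)²/15.5 + (12 - 15.9)²/15.9 + (15 - 13.5)²/13.5
   = 2.227 + 1.294 + 0.016 + 0.957 + 0.167
   = 4.66
p-value = 0.3239

Since p-value > α = 0.1, we fail to reject H₀.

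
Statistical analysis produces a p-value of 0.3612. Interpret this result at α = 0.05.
Since p = 0.3612 > α = 0.05, fail to reject H₀.
There is insufficient evidence to reject the null hypothesis; the result is not statistically significant at the 0.05 level.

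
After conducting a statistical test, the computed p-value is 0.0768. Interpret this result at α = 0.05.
Since p = 0.0768 > α = 0.05, fail to reject H₀.
There is insufficient evidence to reject the null hypothesis; the result is not statistically significant at the 0.05 level.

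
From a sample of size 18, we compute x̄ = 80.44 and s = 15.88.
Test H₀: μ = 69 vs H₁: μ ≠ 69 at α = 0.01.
One-sample t-test:
H₀: μ = 69
H₁: μ ≠ 69
df = n - 1 = 17
t = (x̄ - μ₀) / (s/√n) = (80.44 - 69) / (15.88/√18) = 3.056
p-value = 0.0071

Since p-value < α = 0.01, we reject H₀.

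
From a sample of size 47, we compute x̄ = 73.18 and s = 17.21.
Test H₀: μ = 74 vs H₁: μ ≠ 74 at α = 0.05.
One-sample t-test:
H₀: μ = 74
H₁: μ ≠ 74
df = n - 1 = 46
t = (x̄ - μ₀) / (s/√n) = (73.18 - 74) / (17.21/√47) = -0.327
p-value = 0.7454

Since p-value > α = 0.05, we fail to reject H₀.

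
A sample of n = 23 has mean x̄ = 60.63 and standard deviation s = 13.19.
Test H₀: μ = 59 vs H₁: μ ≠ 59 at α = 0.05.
One-sample t-test:
H₀: μ = 59
H₁: μ ≠ 59
df = n - 1 = 22
t = (x̄ - μ₀) / (s/√n) = (60.63 - 59) / (13.19/√23) = 0.593
p-value = 0.5595

Since p-value > α = 0.05, we fail to reject H₀.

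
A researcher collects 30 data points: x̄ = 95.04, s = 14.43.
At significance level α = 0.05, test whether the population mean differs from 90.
One-sample t-test:
H₀: μ = 90
H₁: μ ≠ 90
df = n - 1 = 29
t = (x̄ - μ₀) / (s/√n) = (95.04 - 90) / (14.43/√30) = 1.913
p-value = 0.0657

Since p-value > α = 0.05, we fail to reject H₀.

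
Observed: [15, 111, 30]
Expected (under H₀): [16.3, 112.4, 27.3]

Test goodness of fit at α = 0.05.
Chi-square goodness of fit test:
H₀: observed counts match expected distribution
H₁: observed counts differ from expected distribution
df = k - 1 = 2
χ² = Σ(O - E)²/E
   = (15 - 16.3)²/16.3 + (111 - 112.4)²/112.4 + (30 - 27.3)²/27.3
   = 0.104 + 0.017 + 0.267
   = 0.39
p-value = 0.8236

Since p-value > α = 0.05, we fail to reject H₀.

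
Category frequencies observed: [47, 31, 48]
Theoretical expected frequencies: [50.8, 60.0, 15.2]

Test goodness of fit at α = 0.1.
Chi-square goodness of fit test:
H₀: observed counts match expected distribution
H₁: observed counts differ from expected distribution
df = k - 1 = 2
χ² = Σ(O - E)²/E
   = (47 - 50.8)²/50.8 + (31 - 60.0)²/60.0 + (48 - 15.2)²/15.2
   = 0.284 + 14.017 + 70.779
   = 85.08
p-value < 0.0001

Since p-value < α = 0.1, we reject H₀.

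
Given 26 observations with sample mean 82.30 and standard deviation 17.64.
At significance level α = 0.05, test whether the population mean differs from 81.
One-sample t-test:
H₀: μ = 81
H₁: μ ≠ 81
df = n - 1 = 25
t = (x̄ - μ₀) / (s/√n) = (82.30 - 81) / (17.64/√26) = 0.376
p-value = 0.7103

Since p-value > α = 0.05, we fail to reject H₀.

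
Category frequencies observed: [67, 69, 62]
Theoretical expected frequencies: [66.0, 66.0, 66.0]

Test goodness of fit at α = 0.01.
Chi-square goodness of fit test:
H₀: observed counts match expected distribution
H₁: observed counts differ from expected distribution
df = k - 1 = 2
χ² = Σ(O - E)²/E
   = (67 - 66.0)²/66.0 + (69 - 66.0)²/66.0 + (62 - 66.0)²/66.0
   = 0.015 + 0.136 + 0.242
   = 0.39
p-value = 0.8212

Since p-value > α = 0.01, we fail to reject H₀.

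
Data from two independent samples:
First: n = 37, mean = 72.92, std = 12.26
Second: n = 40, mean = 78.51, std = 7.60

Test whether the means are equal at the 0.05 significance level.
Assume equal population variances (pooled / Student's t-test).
Student's two-sample t-test (equal variances):
H₀: μ₁ = μ₂
H₁: μ₁ ≠ μ₂
df = n₁ + n₂ - 2 = 75
Pooled variance s_p² = [(n₁-1)s₁² + (n₂-1)s₂²] / (n₁ + n₂ - 2) = [(36)(12.26²) + (39)(7.60²)] / 75 = 102.1828
SE = √(s_p²(1/n₁ + 1/n₂)) = √(102.1828 × (1/37 + 1/40)) = 2.3057
t = (x̄₁ - x̄₂) / SE = (72.92 - 78.51) / 2.3057 = -5.59 / 2.3057 = -2.424
p-value = 0.0177

Since p-value < α = 0.05, we reject H₀.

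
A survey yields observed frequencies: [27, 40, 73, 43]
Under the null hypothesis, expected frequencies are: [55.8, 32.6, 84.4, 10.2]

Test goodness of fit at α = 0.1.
Chi-square goodness of fit test:
H₀: observed counts match expected distribution
H₁: observed counts differ from expected distribution
df = k - 1 = 3
χ² = Σ(O - E)²/E
   = (27 - 55.8)²/55.8 + (40 - 32.6)²/32.6 + (73 - 84.4)²/84.4 + (43 - 10.2)²/10.2
   = 14.865 + 1.680 + 1.540 + 105.475
   = 123.56
p-value < 0.0001

Since p-value < α = 0.1, we reject H₀.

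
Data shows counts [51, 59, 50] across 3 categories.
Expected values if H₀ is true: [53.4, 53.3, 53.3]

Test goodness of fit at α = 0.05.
Chi-square goodness of fit test:
H₀: observed counts match expected distribution
H₁: observed counts differ from expected distribution
df = k - 1 = 2
χ² = Σ(O - E)²/E
   = (51 - 53.4)²/53.4 + (59 - 53.3)²/53.3 + (50 - 53.3)²/53.3
   = 0.108 + 0.610 + 0.204
   = 0.92
p-value = 0.6307

Since p-value > α = 0.05, we fail to reject H₀.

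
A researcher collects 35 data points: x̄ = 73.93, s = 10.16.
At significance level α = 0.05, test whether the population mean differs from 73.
One-sample t-test:
H₀: μ = 73
H₁: μ ≠ 73
df = n - 1 = 34
t = (x̄ - μ₀) / (s/√n) = (73.93 - 73) / (10.16/√35) = 0.542
p-value = 0.5917

Since p-value > α = 0.05, we fail to reject H₀.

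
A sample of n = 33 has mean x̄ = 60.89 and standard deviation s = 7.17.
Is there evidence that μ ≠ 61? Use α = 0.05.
One-sample t-test:
H₀: μ = 61
H₁: μ ≠ 61
df = n - 1 = 32
t = (x̄ - μ₀) / (s/√n) = (60.89 - 61) / (7.17/√33) = -0.088
p-value = 0.9303

Since p-value > α = 0.05, we fail to reject H₀.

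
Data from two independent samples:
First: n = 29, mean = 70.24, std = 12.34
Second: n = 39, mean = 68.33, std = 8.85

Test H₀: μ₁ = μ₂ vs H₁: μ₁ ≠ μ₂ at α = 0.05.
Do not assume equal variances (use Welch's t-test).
Welch's two-sample t-test:
H₀: μ₁ = μ₂
H₁: μ₁ ≠ μ₂
s₁²/n₁ = 12.34²/29 = 5.2509,  s₂²/n₂ = 8.85²/39 = 2.0083
SE = √(s₁²/n₁ + s₂²/n₂) = √(5.2509 + 2.0083) = 2.6943
df (Welch-Satterthwaite) = (s₁²/n₁ + s₂²/n₂)² / [(s₁²/n₁)²/(n₁-1) + (s₂²/n₂)²/(n₂-1)] ≈ 48.31
t = (x̄₁ - x̄₂) / SE = (70.24 - 68.33) / 2.6943 = 1.91 / 2.6943 = 0.709
p-value = 0.4818

Since p-value > α = 0.05, we fail to reject H₀.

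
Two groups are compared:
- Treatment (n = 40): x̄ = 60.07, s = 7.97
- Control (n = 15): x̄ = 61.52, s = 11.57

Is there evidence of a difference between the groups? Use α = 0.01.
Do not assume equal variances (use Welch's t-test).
Welch's two-sample t-test:
H₀: μ₁ = μ₂
H₁: μ₁ ≠ μ₂
s₁²/n₁ = 7.97²/40 = 1.5880,  s₂²/n₂ = 11.57²/15 = 8.9243
SE = √(s₁²/n₁ + s₂²/n₂) = √(1.5880 + 8.9243) = 3.2423
df (Welch-Satterthwaite) = (s₁²/n₁ + s₂²/n₂)² / [(s₁²/n₁)²/(n₁-1) + (s₂²/n₂)²/(n₂-1)] ≈ 19.21
t = (x̄₁ - x̄₂) / SE = (60.07 - 61.52) / 3.2423 = -1.45 / 3.2423 = -0.447
p-value = 0.6597

Since p-value > α = 0.01, we fail to reject H₀.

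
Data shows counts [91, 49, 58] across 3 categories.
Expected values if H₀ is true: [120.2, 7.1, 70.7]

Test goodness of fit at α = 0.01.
Chi-square goodness of fit test:
H₀: observed counts match expected distribution
H₁: observed counts differ from expected distribution
df = k - 1 = 2
χ² = Σ(O - E)²/E
   = (91 - 120.2)²/120.2 + (49 - 7.1)²/7.1 + (58 - 70.7)²/70.7
   = 7.094 + 247.269 + 2.281
   = 256.64
p-value < 0.0001

Since p-value < α = 0.01, we reject H₀.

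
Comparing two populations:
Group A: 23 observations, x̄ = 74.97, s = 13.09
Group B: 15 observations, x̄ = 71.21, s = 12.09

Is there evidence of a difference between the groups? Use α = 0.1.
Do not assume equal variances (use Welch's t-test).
Welch's two-sample t-test:
H₀: μ₁ = μ₂
H₁: μ₁ ≠ μ₂
s₁²/n₁ = 13.09²/23 = 7.4499,  s₂²/n₂ = 12.09²/15 = 9.7445
SE = √(s₁²/n₁ + s₂²/n₂) = √(7.4499 + 9.7445) = 4.1466
df (Welch-Satterthwaite) = (s₁²/n₁ + s₂²/n₂)² / [(s₁²/n₁)²/(n₁-1) + (s₂²/n₂)²/(n₂-1)] ≈ 31.77
t = (x̄₁ - x̄₂) / SE = (74.97 - 71.21) / 4.1466 = 3.76 / 4.1466 = 0.907
p-value = 0.3714

Since p-value > α = 0.1, we fail to reject H₀.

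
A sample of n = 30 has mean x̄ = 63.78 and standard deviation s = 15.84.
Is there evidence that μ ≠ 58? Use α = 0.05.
One-sample t-test:
H₀: μ = 58
H₁: μ ≠ 58
df = n - 1 = 29
t = (x̄ - μ₀) / (s/√n) = (63.78 - 58) / (15.84/√30) = 1.999
p-value = 0.0551

Since p-value > α = 0.05, we fail to reject H₀.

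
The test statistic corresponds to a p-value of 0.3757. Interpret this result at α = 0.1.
Since p = 0.3757 > α = 0.1, fail to reject H₀.
There is insufficient evidence to reject the null hypothesis; the result is not statistically significant at the 0.1 level.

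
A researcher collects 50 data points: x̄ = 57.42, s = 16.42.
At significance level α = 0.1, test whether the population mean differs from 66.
One-sample t-test:
H₀: μ = 66
H₁: μ ≠ 66
df = n - 1 = 49
t = (x̄ - μ₀) / (s/√n) = (57.42 - 66) / (16.42/√50) = -3.695
p-value = 0.0006

Since p-value < α = 0.1, we reject H₀.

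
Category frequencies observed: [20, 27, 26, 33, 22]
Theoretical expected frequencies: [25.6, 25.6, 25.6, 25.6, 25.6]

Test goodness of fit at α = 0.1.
Chi-square goodness of fit test:
H₀: observed counts match expected distribution
H₁: observed counts differ from expected distribution
df = k - 1 = 4
χ² = Σ(O - E)²/E
   = (20 - 25.6)²/25.6 + (27 - 25.6)²/25.6 + (26 - 25.6)²/25.6 + (33 - 25.6)²/25.6 + (22 - 25.6)²/25.6
   = 1.225 + 0.077 + 0.006 + 2.139 + 0.506
   = 3.95
p-value = 0.4124

Since p-value > α = 0.1, we fail to reject H₀.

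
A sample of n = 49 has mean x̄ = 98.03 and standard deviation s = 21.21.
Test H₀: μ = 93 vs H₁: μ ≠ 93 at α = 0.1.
One-sample t-test:
H₀: μ = 93
H₁: μ ≠ 93
df = n - 1 = 48
t = (x̄ - μ₀) / (s/√n) = (98.03 - 93) / (21.21/√49) = 1.660
p-value = 0.1034

Since p-value > α = 0.1, we fail to reject H₀.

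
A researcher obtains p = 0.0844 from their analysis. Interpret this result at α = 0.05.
Since p = 0.0844 > α = 0.05, fail to reject H₀.
There is insufficient evidence to reject the null hypothesis; the result is not statistically significant at the 0.05 level.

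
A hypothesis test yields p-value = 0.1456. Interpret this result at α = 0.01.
Since p = 0.1456 > α = 0.01, fail to reject H₀.
There is insufficient evidence to reject the null hypothesis; the result is not statistically significant at the 0.01 level.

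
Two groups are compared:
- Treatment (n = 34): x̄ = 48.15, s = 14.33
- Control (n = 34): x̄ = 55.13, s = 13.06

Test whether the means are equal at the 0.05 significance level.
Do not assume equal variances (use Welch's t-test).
Welch's two-sample t-test:
H₀: μ₁ = μ₂
H₁: μ₁ ≠ μ₂
s₁²/n₁ = 14.33²/34 = 6.0397,  s₂²/n₂ = 13.06²/34 = 5.0166
SE = √(s₁²/n₁ + s₂²/n₂) = √(6.0397 + 5.0166) = 3.3251
df (Welch-Satterthwaite) = (s₁²/n₁ + s₂²/n₂)² / [(s₁²/n₁)²/(n₁-1) + (s₂²/n₂)²/(n₂-1)] ≈ 65.44
t = (x̄₁ - x̄₂) / SE = (48.15 - 55.13) / 3.3251 = -6.98 / 3.3251 = -2.099
p-value = 0.0397

Since p-value < α = 0.05, we reject H₀.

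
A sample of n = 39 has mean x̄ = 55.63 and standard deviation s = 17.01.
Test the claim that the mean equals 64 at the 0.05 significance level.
One-sample t-test:
H₀: μ = 64
H₁: μ ≠ 64
df = n - 1 = 38
t = (x̄ - μ₀) / (s/√n) = (55.63 - 64) / (17.01/√39) = -3.073
p-value = 0.0039

Since p-value < α = 0.05, we reject H₀.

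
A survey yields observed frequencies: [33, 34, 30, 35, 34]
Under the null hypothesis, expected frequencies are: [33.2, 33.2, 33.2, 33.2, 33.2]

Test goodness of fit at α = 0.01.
Chi-square goodness of fit test:
H₀: observed counts match expected distribution
H₁: observed counts differ from expected distribution
df = k - 1 = 4
χ² = Σ(O - E)²/E
   = (33 - 33.2)²/33.2 + (34 - 33.2)²/33.2 + (30 - 33.2)²/33.2 + (35 - 33.2)²/33.2 + (34 - 33.2)²/33.2
   = 0.001 + 0.019 + 0.308 + 0.098 + 0.019
   = 0.45
p-value = 0.9786

Since p-value > α = 0.01, we fail to reject H₀.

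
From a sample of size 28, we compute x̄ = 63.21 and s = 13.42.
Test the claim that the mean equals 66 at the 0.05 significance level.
One-sample t-test:
H₀: μ = 66
H₁: μ ≠ 66
df = n - 1 = 27
t = (x̄ - μ₀) / (s/√n) = (63.21 - 66) / (13.42/√28) = -1.100
p-value = 0.2810

Since p-value > α = 0.05, we fail to reject H₀.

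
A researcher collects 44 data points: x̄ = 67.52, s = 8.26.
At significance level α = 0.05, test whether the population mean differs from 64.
One-sample t-test:
H₀: μ = 64
H₁: μ ≠ 64
df = n - 1 = 43
t = (x̄ - μ₀) / (s/√n) = (67.52 - 64) / (8.26/√44) = 2.827
p-value = 0.0071

Since p-value < α = 0.05, we reject H₀.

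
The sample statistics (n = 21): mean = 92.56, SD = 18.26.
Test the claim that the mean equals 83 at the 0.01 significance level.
One-sample t-test:
H₀: μ = 83
H₁: μ ≠ 83
df = n - 1 = 20
t = (x̄ - μ₀) / (s/√n) = (92.56 - 83) / (18.26/√21) = 2.399
p-value = 0.0263

Since p-value > α = 0.01, we fail to reject H₀.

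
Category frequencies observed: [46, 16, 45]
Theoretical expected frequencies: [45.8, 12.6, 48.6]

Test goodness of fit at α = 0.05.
Chi-square goodness of fit test:
H₀: observed counts match expected distribution
H₁: observed counts differ from expected distribution
df = k - 1 = 2
χ² = Σ(O - E)²/E
   = (46 - 45.8)²/45.8 + (16 - 12.6)²/12.6 + (45 - 48.6)²/48.6
   = 0.001 + 0.917 + 0.267
   = 1.19
p-value = 0.5529

Since p-value > α = 0.05, we fail to reject H₀.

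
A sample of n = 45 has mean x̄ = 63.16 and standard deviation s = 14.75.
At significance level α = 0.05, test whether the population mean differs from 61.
One-sample t-test:
H₀: μ = 61
H₁: μ ≠ 61
df = n - 1 = 44
t = (x̄ - μ₀) / (s/√n) = (63.16 - 61) / (14.75/√45) = 0.982
p-value = 0.3313

Since p-value > α = 0.05, we fail to reject H₀.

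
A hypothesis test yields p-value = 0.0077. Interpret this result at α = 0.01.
Since p = 0.0077 < α = 0.01, reject H₀.
There is sufficient evidence to reject the null hypothesis; the result is statistically significant at the 0.01 level.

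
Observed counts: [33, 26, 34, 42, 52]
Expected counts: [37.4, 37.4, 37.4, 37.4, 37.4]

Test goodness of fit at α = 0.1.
Chi-square goodness of fit test:
H₀: observed counts match expected distribution
H₁: observed counts differ from expected distribution
df = k - 1 = 4
χ² = Σ(O - E)²/E
   = (33 - 37.4)²/37.4 + (26 - 37.4)²/37.4 + (34 - 37.4)²/37.4 + (42 - 37.4)²/37.4 + (52 - 37.4)²/37.4
   = 0.518 + 3.475 + 0.309 + 0.566 + 5.699
   = 10.57
p-value = 0.0319

Since p-value < α = 0.1, we reject H₀.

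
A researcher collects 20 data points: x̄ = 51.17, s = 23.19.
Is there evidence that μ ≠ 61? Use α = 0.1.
One-sample t-test:
H₀: μ = 61
H₁: μ ≠ 61
df = n - 1 = 19
t = (x̄ - μ₀) / (s/√n) = (51.17 - 61) / (23.19/√20) = -1.896
p-value = 0.0733

Since p-value < α = 0.1, we reject H₀.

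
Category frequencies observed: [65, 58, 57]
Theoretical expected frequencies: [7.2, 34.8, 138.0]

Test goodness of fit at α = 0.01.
Chi-square goodness of fit test:
H₀: observed counts match expected distribution
H₁: observed counts differ from expected distribution
df = k - 1 = 2
χ² = Σ(O - E)²/E
   = (65 - 7.2)²/7.2 + (58 - 34.8)²/34.8 + (57 - 138.0)²/138.0
   = 464.006 + 15.467 + 47.543
   = 527.02
p-value < 0.0001

Since p-value < α = 0.01, we reject H₀.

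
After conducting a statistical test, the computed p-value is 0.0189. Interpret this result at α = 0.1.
Since p = 0.0189 < α = 0.1, reject H₀.
There is sufficient evidence to reject the null hypothesis; the result is statistically significant at the 0.1 level.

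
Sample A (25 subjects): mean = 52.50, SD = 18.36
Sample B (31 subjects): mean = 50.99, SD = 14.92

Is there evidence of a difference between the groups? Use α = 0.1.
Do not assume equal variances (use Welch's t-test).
Welch's two-sample t-test:
H₀: μ₁ = μ₂
H₁: μ₁ ≠ μ₂
s₁²/n₁ = 18.36²/25 = 13.4836,  s₂²/n₂ = 14.92²/31 = 7.1809
SE = √(s₁²/n₁ + s₂²/n₂) = √(13.4836 + 7.1809) = 4.5458
df (Welch-Satterthwaite) = (s₁²/n₁ + s₂²/n₂)² / [(s₁²/n₁)²/(n₁-1) + (s₂²/n₂)²/(n₂-1)] ≈ 45.95
t = (x̄₁ - x̄₂) / SE = (52.50 - 50.99) / 4.5458 = 1.51 / 4.5458 = 0.332
p-value = 0.7413

Since p-value > α = 0.1, we fail to reject H₀.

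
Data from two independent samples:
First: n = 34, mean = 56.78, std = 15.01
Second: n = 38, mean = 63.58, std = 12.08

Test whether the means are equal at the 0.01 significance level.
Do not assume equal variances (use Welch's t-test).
Welch's two-sample t-test:
H₀: μ₁ = μ₂
H₁: μ₁ ≠ μ₂
s₁²/n₁ = 15.01²/34 = 6.6265,  s₂²/n₂ = 12.08²/38 = 3.8402
SE = √(s₁²/n₁ + s₂²/n₂) = √(6.6265 + 3.8402) = 3.2352
df (Welch-Satterthwaite) = (s₁²/n₁ + s₂²/n₂)² / [(s₁²/n₁)²/(n₁-1) + (s₂²/n₂)²/(n₂-1)] ≈ 63.35
t = (x̄₁ - x̄₂) / SE = (56.78 - 63.58) / 3.2352 = -6.80 / 3.2352 = -2.102
p-value = 0.0395

Since p-value > α = 0.01, we fail to reject H₀.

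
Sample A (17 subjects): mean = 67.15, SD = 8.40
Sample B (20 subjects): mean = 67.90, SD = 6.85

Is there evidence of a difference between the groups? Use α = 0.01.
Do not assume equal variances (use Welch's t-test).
Welch's two-sample t-test:
H₀: μ₁ = μ₂
H₁: μ₁ ≠ μ₂
s₁²/n₁ = 8.40²/17 = 4.1506,  s₂²/n₂ = 6.85²/20 = 2.3461
SE = √(s₁²/n₁ + s₂²/n₂) = √(4.1506 + 2.3461) = 2.5489
df (Welch-Satterthwaite) = (s₁²/n₁ + s₂²/n₂)² / [(s₁²/n₁)²/(n₁-1) + (s₂²/n₂)²/(n₂-1)] ≈ 30.89
t = (x̄₁ - x̄₂) / SE = (67.15 - 67.90) / 2.5489 = -0.75 / 2.5489 = -0.294
p-value = 0.7705

Since p-value > α = 0.01, we fail to reject H₀.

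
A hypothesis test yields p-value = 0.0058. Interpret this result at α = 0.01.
Since p = 0.0058 < α = 0.01, reject H₀.
There is sufficient evidence to reject the null hypothesis; the result is statistically significant at the 0.01 level.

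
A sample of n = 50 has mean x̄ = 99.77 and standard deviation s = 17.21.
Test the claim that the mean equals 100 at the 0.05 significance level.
One-sample t-test:
H₀: μ = 100
H₁: μ ≠ 100
df = n - 1 = 49
t = (x̄ - μ₀) / (s/√n) = (99.77 - 100) / (17.21/√50) = -0.095
p-value = 0.9251

Since p-value > α = 0.05, we fail to reject H₀.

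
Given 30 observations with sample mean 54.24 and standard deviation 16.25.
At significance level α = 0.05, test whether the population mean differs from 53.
One-sample t-test:
H₀: μ = 53
H₁: μ ≠ 53
df = n - 1 = 29
t = (x̄ - μ₀) / (s/√n) = (54.24 - 53) / (16.25/√30) = 0.418
p-value = 0.6791

Since p-value > α = 0.05, we fail to reject H₀.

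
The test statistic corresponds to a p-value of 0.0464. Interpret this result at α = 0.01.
Since p = 0.0464 > α = 0.01, fail to reject H₀.
There is insufficient evidence to reject the null hypothesis; the result is not statistically significant at the 0.01 level.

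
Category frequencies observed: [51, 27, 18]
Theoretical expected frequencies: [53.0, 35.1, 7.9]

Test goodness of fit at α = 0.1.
Chi-square goodness of fit test:
H₀: observed counts match expected distribution
H₁: observed counts differ from expected distribution
df = k - 1 = 2
χ² = Σ(O - E)²/E
   = (51 - 53.0)²/53.0 + (27 - 35.1)²/35.1 + (18 - 7.9)²/7.9
   = 0.075 + 1.869 + 12.913
   = 14.86
p-value = 0.0006

Since p-value < α = 0.1, we reject H₀.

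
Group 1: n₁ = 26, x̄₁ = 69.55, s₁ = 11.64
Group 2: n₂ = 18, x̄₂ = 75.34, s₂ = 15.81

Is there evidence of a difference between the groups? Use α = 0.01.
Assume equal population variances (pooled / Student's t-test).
Student's two-sample t-test (equal variances):
H₀: μ₁ = μ₂
H₁: μ₁ ≠ μ₂
df = n₁ + n₂ - 2 = 42
Pooled variance s_p² = [(n₁-1)s₁² + (n₂-1)s₂²] / (n₁ + n₂ - 2) = [(25)(11.64²) + (17)(15.81²)] / 42 = 181.8213
SE = √(s_p²(1/n₁ + 1/n₂)) = √(181.8213 × (1/26 + 1/18)) = 4.1345
t = (x̄₁ - x̄₂) / SE = (69.55 - 75.34) / 4.1345 = -5.79 / 4.1345 = -1.400
p-value = 0.1687

Since p-value > α = 0.01, we fail to reject H₀.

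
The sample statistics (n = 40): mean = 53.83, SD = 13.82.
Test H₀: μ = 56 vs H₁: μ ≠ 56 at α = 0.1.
One-sample t-test:
H₀: μ = 56
H₁: μ ≠ 56
df = n - 1 = 39
t = (x̄ - μ₀) / (s/√n) = (53.83 - 56) / (13.82/√40) = -0.993
p-value = 0.3268

Since p-value > α = 0.1, we fail to reject H₀.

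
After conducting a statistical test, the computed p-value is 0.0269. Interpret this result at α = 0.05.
Since p = 0.0269 < α = 0.05, reject H₀.
There is sufficient evidence to reject the null hypothesis; the result is statistically significant at the 0.05 level.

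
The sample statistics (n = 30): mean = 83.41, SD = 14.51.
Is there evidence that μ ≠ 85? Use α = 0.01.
One-sample t-test:
H₀: μ = 85
H₁: μ ≠ 85
df = n - 1 = 29
t = (x̄ - μ₀) / (s/√n) = (83.41 - 85) / (14.51/√30) = -0.600
p-value = 0.5530

Since p-value > α = 0.01, we fail to reject H₀.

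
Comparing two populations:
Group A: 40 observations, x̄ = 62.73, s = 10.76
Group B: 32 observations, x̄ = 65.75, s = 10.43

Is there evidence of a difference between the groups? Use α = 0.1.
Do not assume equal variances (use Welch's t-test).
Welch's two-sample t-test:
H₀: μ₁ = μ₂
H₁: μ₁ ≠ μ₂
s₁²/n₁ = 10.76²/40 = 2.8944,  s₂²/n₂ = 10.43²/32 = 3.3995
SE = √(s₁²/n₁ + s₂²/n₂) = √(2.8944 + 3.3995) = 2.5088
df (Welch-Satterthwaite) = (s₁²/n₁ + s₂²/n₂)² / [(s₁²/n₁)²/(n₁-1) + (s₂²/n₂)²/(n₂-1)] ≈ 67.41
t = (x̄₁ - x̄₂) / SE = (62.73 - 65.75) / 2.5088 = -3.02 / 2.5088 = -1.204
p-value = 0.2329

Since p-value > α = 0.1, we fail to reject H₀.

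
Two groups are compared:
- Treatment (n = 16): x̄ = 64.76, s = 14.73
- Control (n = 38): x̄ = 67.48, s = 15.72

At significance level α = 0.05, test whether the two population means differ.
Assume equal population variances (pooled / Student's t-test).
Student's two-sample t-test (equal variances):
H₀: μ₁ = μ₂
H₁: μ₁ ≠ μ₂
df = n₁ + n₂ - 2 = 52
Pooled variance s_p² = [(n₁-1)s₁² + (n₂-1)s₂²] / (n₁ + n₂ - 2) = [(15)(14.73²) + (37)(15.72²)] / 52 = 238.4226
SE = √(s_p²(1/n₁ + 1/n₂)) = √(238.4226 × (1/16 + 1/38)) = 4.6017
t = (x̄₁ - x̄₂) / SE = (64.76 - 67.48) / 4.6017 = -2.72 / 4.6017 = -0.591
p-value = 0.5570

Since p-value > α = 0.05, we fail to reject H₀.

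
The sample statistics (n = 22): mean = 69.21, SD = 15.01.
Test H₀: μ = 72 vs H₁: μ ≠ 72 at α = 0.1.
One-sample t-test:
H₀: μ = 72
H₁: μ ≠ 72
df = n - 1 = 21
t = (x̄ - μ₀) / (s/√n) = (69.21 - 72) / (15.01/√22) = -0.872
p-value = 0.3932

Since p-value > α = 0.1, we fail to reject H₀.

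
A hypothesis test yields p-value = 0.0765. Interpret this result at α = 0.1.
Since p = 0.0765 < α = 0.1, reject H₀.
There is sufficient evidence to reject the null hypothesis; the result is statistically significant at the 0.1 level.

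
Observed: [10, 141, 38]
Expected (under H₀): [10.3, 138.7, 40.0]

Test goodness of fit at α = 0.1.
Chi-square goodness of fit test:
H₀: observed counts match expected distribution
H₁: observed counts differ from expected distribution
df = k - 1 = 2
χ² = Σ(O - E)²/E
   = (10 - 10.3)²/10.3 + (141 - 138.7)²/138.7 + (38 - 40.0)²/40.0
   = 0.009 + 0.038 + 0.100
   = 0.15
p-value = 0.9292

Since p-value > α = 0.1, we fail to reject H₀.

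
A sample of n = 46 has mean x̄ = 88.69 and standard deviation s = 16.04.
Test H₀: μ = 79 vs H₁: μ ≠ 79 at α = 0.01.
One-sample t-test:
H₀: μ = 79
H₁: μ ≠ 79
df = n - 1 = 45
t = (x̄ - μ₀) / (s/√n) = (88.69 - 79) / (16.04/√46) = 4.097
p-value = 0.0002

Since p-value < α = 0.01, we reject H₀.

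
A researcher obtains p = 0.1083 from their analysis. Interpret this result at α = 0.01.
Since p = 0.1083 > α = 0.01, fail to reject H₀.
There is insufficient evidence to reject the null hypothesis; the result is not statistically significant at the 0.01 level.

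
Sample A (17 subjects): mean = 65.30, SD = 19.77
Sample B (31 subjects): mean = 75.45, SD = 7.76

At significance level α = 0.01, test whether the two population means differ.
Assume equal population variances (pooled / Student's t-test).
Student's two-sample t-test (equal variances):
H₀: μ₁ = μ₂
H₁: μ₁ ≠ μ₂
df = n₁ + n₂ - 2 = 46
Pooled variance s_p² = [(n₁-1)s₁² + (n₂-1)s₂²] / (n₁ + n₂ - 2) = [(16)(19.77²) + (30)(7.76²)] / 46 = 175.2212
SE = √(s_p²(1/n₁ + 1/n₂)) = √(175.2212 × (1/17 + 1/31)) = 3.9949
t = (x̄₁ - x̄₂) / SE = (65.30 - 75.45) / 3.9949 = -10.15 / 3.9949 = -2.541
p-value = 0.0145

Since p-value > α = 0.01, we fail to reject H₀.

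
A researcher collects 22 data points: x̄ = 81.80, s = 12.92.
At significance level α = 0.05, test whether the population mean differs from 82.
One-sample t-test:
H₀: μ = 82
H₁: μ ≠ 82
df = n - 1 = 21
t = (x̄ - μ₀) / (s/√n) = (81.80 - 82) / (12.92/√22) = -0.073
p-value = 0.9428

Since p-value > α = 0.05, we fail to reject H₀.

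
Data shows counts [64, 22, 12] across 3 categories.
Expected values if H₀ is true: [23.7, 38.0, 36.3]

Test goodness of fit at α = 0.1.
Chi-square goodness of fit test:
H₀: observed counts match expected distribution
H₁: observed counts differ from expected distribution
df = k - 1 = 2
χ² = Σ(O - E)²/E
   = (64 - 23.7)²/23.7 + (22 - 38.0)²/38.0 + (12 - 36.3)²/36.3
   = 68.527 + 6.737 + 16.267
   = 91.53
p-value < 0.0001

Since p-value < α = 0.1, we reject H₀.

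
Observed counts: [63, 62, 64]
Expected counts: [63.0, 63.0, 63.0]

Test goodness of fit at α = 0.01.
Chi-square goodness of fit test:
H₀: observed counts match expected distribution
H₁: observed counts differ from expected distribution
df = k - 1 = 2
χ² = Σ(O - E)²/E
   = (63 - 63.0)²/63.0 + (62 - 63.0)²/63.0 + (64 - 63.0)²/63.0
   = 0.000 + 0.016 + 0.016
   = 0.03
p-value = 0.9843

Since p-value > α = 0.01, we fail to reject H₀.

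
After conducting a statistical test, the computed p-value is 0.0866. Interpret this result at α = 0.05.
Since p = 0.0866 > α = 0.05, fail to reject H₀.
There is insufficient evidence to reject the null hypothesis; the result is not statistically significant at the 0.05 level.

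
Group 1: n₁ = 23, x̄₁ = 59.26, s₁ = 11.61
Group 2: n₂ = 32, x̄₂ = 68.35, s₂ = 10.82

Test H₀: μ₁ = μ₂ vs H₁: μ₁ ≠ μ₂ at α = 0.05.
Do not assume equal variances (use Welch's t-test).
Welch's two-sample t-test:
H₀: μ₁ = μ₂
H₁: μ₁ ≠ μ₂
s₁²/n₁ = 11.61²/23 = 5.8605,  s₂²/n₂ = 10.82²/32 = 3.6585
SE = √(s₁²/n₁ + s₂²/n₂) = √(5.8605 + 3.6585) = 3.0853
df (Welch-Satterthwaite) = (s₁²/n₁ + s₂²/n₂)² / [(s₁²/n₁)²/(n₁-1) + (s₂²/n₂)²/(n₂-1)] ≈ 45.47
t = (x̄₁ - x̄₂) / SE = (59.26 - 68.35) / 3.0853 = -9.09 / 3.0853 = -2.946
p-value = 0.0051

Since p-value < α = 0.05, we reject H₀.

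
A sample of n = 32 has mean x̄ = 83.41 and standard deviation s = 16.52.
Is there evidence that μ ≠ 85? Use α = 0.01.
One-sample t-test:
H₀: μ = 85
H₁: μ ≠ 85
df = n - 1 = 31
t = (x̄ - μ₀) / (s/√n) = (83.41 - 85) / (16.52/√32) = -0.544
p-value = 0.5900

Since p-value > α = 0.01, we fail to reject H₀.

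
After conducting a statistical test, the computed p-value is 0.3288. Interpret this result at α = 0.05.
Since p = 0.3288 > α = 0.05, fail to reject H₀.
There is insufficient evidence to reject the null hypothesis; the result is not statistically significant at the 0.05 level.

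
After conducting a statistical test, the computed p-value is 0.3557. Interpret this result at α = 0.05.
Since p = 0.3557 > α = 0.05, fail to reject H₀.
There is insufficient evidence to reject the null hypothesis; the result is not statistically significant at the 0.05 level.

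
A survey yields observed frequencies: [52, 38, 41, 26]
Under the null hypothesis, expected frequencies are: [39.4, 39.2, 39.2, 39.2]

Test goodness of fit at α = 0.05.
Chi-square goodness of fit test:
H₀: observed counts match expected distribution
H₁: observed counts differ from expected distribution
df = k - 1 = 3
χ² = Σ(O - E)²/E
   = (52 - 39.4)²/39.4 + (38 - 39.2)²/39.2 + (41 - 39.2)²/39.2 + (26 - 39.2)²/39.2
   = 4.029 + 0.037 + 0.083 + 4.445
   = 8.59
p-value = 0.0352

Since p-value < α = 0.05, we reject H₀.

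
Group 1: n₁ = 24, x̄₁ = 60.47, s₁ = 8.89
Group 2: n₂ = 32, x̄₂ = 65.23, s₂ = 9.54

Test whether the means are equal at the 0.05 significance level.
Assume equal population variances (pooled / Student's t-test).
Student's two-sample t-test (equal variances):
H₀: μ₁ = μ₂
H₁: μ₁ ≠ μ₂
df = n₁ + n₂ - 2 = 54
Pooled variance s_p² = [(n₁-1)s₁² + (n₂-1)s₂²] / (n₁ + n₂ - 2) = [(23)(8.89²) + (31)(9.54²)] / 54 = 85.9092
SE = √(s_p²(1/n₁ + 1/n₂)) = √(85.9092 × (1/24 + 1/32)) = 2.5028
t = (x̄₁ - x̄₂) / SE = (60.47 - 65.23) / 2.5028 = -4.76 / 2.5028 = -1.902
p-value = 0.0625

Since p-value > α = 0.05, we fail to reject H₀.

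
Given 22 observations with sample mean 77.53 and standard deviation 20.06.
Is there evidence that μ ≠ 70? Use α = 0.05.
One-sample t-test:
H₀: μ = 70
H₁: μ ≠ 70
df = n - 1 = 21
t = (x̄ - μ₀) / (s/√n) = (77.53 - 70) / (20.06/√22) = 1.761
p-value = 0.0929

Since p-value > α = 0.05, we fail to reject H₀.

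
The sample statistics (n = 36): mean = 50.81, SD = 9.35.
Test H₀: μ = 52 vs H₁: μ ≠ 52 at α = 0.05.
One-sample t-test:
H₀: μ = 52
H₁: μ ≠ 52
df = n - 1 = 35
t = (x̄ - μ₀) / (s/√n) = (50.81 - 52) / (9.35/√36) = -0.764
p-value = 0.4502

Since p-value > α = 0.05, we fail to reject H₀.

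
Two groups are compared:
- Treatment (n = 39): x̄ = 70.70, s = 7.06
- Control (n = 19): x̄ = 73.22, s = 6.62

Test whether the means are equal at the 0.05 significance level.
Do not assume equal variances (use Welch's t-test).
Welch's two-sample t-test:
H₀: μ₁ = μ₂
H₁: μ₁ ≠ μ₂
s₁²/n₁ = 7.06²/39 = 1.2780,  s₂²/n₂ = 6.62²/19 = 2.3065
SE = √(s₁²/n₁ + s₂²/n₂) = √(1.2780 + 2.3065) = 1.8933
df (Welch-Satterthwaite) = (s₁²/n₁ + s₂²/n₂)² / [(s₁²/n₁)²/(n₁-1) + (s₂²/n₂)²/(n₂-1)] ≈ 37.95
t = (x̄₁ - x̄₂) / SE = (70.70 - 73.22) / 1.8933 = -2.52 / 1.8933 = -1.331
p-value = 0.1911

Since p-value > α = 0.05, we fail to reject H₀.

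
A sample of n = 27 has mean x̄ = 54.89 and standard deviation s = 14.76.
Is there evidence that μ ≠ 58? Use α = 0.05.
One-sample t-test:
H₀: μ = 58
H₁: μ ≠ 58
df = n - 1 = 26
t = (x̄ - μ₀) / (s/√n) = (54.89 - 58) / (14.76/√27) = -1.095
p-value = 0.2836

Since p-value > α = 0.05, we fail to reject H₀.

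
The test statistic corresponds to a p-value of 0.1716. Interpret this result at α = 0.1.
Since p = 0.1716 > α = 0.1, fail to reject H₀.
There is insufficient evidence to reject the null hypothesis; the result is not statistically significant at the 0.1 level.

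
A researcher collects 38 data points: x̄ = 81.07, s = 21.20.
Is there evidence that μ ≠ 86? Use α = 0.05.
One-sample t-test:
H₀: μ = 86
H₁: μ ≠ 86
df = n - 1 = 37
t = (x̄ - μ₀) / (s/√n) = (81.07 - 86) / (21.20/√38) = -1.434
p-value = 0.1601

Since p-value > α = 0.05, we fail to reject H₀.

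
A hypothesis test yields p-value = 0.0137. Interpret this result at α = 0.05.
Since p = 0.0137 < α = 0.05, reject H₀.
There is sufficient evidence to reject the null hypothesis; the result is statistically significant at the 0.05 level.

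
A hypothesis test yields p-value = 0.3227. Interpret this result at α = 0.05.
Since p = 0.3227 > α = 0.05, fail to reject H₀.
There is insufficient evidence to reject the null hypothesis; the result is not statistically significant at the 0.05 level.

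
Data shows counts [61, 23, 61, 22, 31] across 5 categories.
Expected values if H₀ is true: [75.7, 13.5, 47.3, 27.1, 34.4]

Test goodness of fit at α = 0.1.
Chi-square goodness of fit test:
H₀: observed counts match expected distribution
H₁: observed counts differ from expected distribution
df = k - 1 = 4
χ² = Σ(O - E)²/E
   = (61 - 75.7)²/75.7 + (23 - 13.5)²/13.5 + (61 - 47.3)²/47.3 + (22 - 27.1)²/27.1 + (31 - 34.4)²/34.4
   = 2.855 + 6.685 + 3.968 + 0.960 + 0.336
   = 14.80
p-value = 0.0051

Since p-value < α = 0.1, we reject H₀.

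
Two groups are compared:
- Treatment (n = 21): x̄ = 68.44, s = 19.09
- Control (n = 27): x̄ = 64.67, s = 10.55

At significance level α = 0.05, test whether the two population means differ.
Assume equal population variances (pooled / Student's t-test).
Student's two-sample t-test (equal variances):
H₀: μ₁ = μ₂
H₁: μ₁ ≠ μ₂
df = n₁ + n₂ - 2 = 46
Pooled variance s_p² = [(n₁-1)s₁² + (n₂-1)s₂²] / (n₁ + n₂ - 2) = [(20)(19.09²) + (26)(10.55²)] / 46 = 221.3571
SE = √(s_p²(1/n₁ + 1/n₂)) = √(221.3571 × (1/21 + 1/27)) = 4.3289
t = (x̄₁ - x̄₂) / SE = (68.44 - 64.67) / 4.3289 = 3.77 / 4.3289 = 0.871
p-value = 0.3883

Since p-value > α = 0.05, we fail to reject H₀.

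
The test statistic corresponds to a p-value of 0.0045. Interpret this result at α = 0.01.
Since p = 0.0045 < α = 0.01, reject H₀.
There is sufficient evidence to reject the null hypothesis; the result is statistically significant at the 0.01 level.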